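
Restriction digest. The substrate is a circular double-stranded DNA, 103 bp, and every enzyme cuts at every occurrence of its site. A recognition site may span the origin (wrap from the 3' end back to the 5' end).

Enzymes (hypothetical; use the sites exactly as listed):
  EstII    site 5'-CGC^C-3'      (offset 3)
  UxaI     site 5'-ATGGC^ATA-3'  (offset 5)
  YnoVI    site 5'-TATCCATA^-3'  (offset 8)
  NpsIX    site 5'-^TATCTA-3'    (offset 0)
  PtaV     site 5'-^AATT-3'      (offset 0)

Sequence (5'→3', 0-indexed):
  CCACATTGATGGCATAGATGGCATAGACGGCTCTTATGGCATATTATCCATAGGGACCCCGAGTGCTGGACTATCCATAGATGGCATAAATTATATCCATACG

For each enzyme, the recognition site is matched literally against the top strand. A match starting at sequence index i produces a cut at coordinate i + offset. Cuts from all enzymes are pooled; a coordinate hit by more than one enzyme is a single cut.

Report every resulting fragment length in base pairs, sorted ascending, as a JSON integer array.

Scan for sites:
  EstII (CGCC, off=3): starts [101] → cuts [1]
  UxaI (ATGGCATA, off=5): starts [8, 17, 35, 80] → cuts [13, 22, 40, 85]
  YnoVI (TATCCATA, off=8): starts [44, 71, 93] → cuts [52, 79, 101]
  NpsIX (TATCTA, off=0): no sites
  PtaV (AATT, off=0): starts [88] → cuts [88]

All cut coordinates (distinct, sorted): [1, 13, 22, 40, 52, 79, 85, 88, 101]

Fragment lengths:
  1→13: 12 bp
  13→22: 9 bp
  22→40: 18 bp
  40→52: 12 bp
  52→79: 27 bp
  79→85: 6 bp
  85→88: 3 bp
  88→101: 13 bp
  101→1 (wrap): 103-101+1 = 3 bp

[3,3,6,9,12,12,13,18,27]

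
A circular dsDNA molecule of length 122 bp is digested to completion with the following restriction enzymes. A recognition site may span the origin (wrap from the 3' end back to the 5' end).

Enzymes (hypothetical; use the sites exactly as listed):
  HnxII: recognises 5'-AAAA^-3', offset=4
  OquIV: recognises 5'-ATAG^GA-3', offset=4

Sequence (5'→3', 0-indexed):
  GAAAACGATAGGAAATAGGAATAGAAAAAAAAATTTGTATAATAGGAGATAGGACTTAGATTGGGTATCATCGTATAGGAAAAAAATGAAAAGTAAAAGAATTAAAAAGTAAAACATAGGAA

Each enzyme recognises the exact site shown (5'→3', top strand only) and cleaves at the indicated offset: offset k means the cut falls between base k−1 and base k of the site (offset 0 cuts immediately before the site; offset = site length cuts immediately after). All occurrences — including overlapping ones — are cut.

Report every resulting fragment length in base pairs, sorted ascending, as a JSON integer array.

Per-enzyme occurrences:
  HnxII (AAAA, off=4): starts [1, 24, 25, 26, 27, 28, 29, 79, 80, 81, 82, 88, 94, 103, 104, 110] → cuts [5, 28, 29, 30, 31, 32, 33, 83, 84, 85, 86, 92, 98, 107, 108, 114]
  OquIV (ATAGGA, off=4): starts [7, 14, 41, 48, 74, 115] → cuts [11, 18, 45, 52, 78, 119]

Pooled cuts: [5, 11, 18, 28, 29, 30, 31, 32, 33, 45, 52, 78, 83, 84, 85, 86, 92, 98, 107, 108, 114, 119]

Fragment lengths:
  5→11: 6 bp
  11→18: 7 bp
  18→28: 10 bp
  28→29: 1 bp
  29→30: 1 bp
  30→31: 1 bp
  31→32: 1 bp
  32→33: 1 bp
  33→45: 12 bp
  45→52: 7 bp
  52→78: 26 bp
  78→83: 5 bp
  83→84: 1 bp
  84→85: 1 bp
  85→86: 1 bp
  86→92: 6 bp
  92→98: 6 bp
  98→107: 9 bp
  107→108: 1 bp
  108→114: 6 bp
  114→119: 5 bp
  119→5 (wrap): 122-119+5 = 8 bp

[1,1,1,1,1,1,1,1,1,5,5,6,6,6,6,7,7,8,9,10,12,26]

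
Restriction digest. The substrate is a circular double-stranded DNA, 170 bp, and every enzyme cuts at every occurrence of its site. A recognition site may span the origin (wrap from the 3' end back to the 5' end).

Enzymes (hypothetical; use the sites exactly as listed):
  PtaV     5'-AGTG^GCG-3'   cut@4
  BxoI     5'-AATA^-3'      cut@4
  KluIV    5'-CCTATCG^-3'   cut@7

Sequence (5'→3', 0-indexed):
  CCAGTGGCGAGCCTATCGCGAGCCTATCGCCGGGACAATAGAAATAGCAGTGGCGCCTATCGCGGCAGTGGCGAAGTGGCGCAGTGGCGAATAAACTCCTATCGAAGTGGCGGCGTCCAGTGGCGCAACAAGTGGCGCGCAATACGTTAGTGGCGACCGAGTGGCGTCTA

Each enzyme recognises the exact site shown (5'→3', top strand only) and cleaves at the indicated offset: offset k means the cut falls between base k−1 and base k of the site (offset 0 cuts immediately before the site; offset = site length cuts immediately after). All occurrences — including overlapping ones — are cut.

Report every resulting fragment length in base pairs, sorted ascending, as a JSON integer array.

Scan for sites:
  PtaV AGTGGCG/4: at [2, 48, 66, 74, 82, 105, 118, 130, 148, 159] ⇒ [6, 52, 70, 78, 86, 109, 122, 134, 152, 163]
  BxoI AATA/4: at [36, 42, 89, 140] ⇒ [40, 46, 93, 144]
  KluIV CCTATCG/7: at [11, 22, 55, 97] ⇒ [18, 29, 62, 104]

All cut coordinates (distinct, sorted): [6, 18, 29, 40, 46, 52, 62, 70, 78, 86, 93, 104, 109, 122, 134, 144, 152, 163]

Fragment lengths:
  6→18: 12 bp
  18→29: 11 bp
  29→40: 11 bp
  40→46: 6 bp
  46→52: 6 bp
  52→62: 10 bp
  62→70: 8 bp
  70→78: 8 bp
  78→86: 8 bp
  86→93: 7 bp
  93→104: 11 bp
  104→109: 5 bp
  109→122: 13 bp
  122→134: 12 bp
  134→144: 10 bp
  144→152: 8 bp
  152→163: 11 bp
  163→6 (wrap): 170-163+6 = 13 bp

[5,6,6,7,8,8,8,8,10,10,11,11,11,11,12,12,13,13]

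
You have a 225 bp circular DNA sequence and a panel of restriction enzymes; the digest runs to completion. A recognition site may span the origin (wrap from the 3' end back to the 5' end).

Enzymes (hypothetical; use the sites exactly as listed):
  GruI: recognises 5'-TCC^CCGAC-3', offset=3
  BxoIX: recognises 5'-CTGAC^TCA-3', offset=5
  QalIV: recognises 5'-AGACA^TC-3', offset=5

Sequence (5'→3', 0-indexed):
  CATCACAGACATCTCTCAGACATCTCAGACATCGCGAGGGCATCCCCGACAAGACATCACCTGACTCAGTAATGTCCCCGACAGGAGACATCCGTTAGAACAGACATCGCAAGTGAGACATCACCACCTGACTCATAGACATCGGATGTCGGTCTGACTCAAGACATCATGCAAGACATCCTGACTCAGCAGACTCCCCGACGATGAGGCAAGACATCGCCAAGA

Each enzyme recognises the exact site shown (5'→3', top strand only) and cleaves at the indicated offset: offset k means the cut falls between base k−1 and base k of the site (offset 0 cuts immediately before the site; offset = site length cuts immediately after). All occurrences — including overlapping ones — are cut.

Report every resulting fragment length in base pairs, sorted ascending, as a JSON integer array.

[7,8,9,9,9,9,11,11,11,12,12,12,12,13,14,14,16,17,19]

Site scan:
  GruI (TCCCCGAC, off=3): starts [42, 74, 194] → cuts [45, 77, 197]
  BxoIX (CTGACTCA, off=5): starts [60, 127, 153, 180] → cuts [65, 132, 158, 185]
  QalIV (AGACATC, off=5): starts [6, 17, 26, 51, 85, 101, 115, 136, 161, 173, 211, 222] → cuts [2, 11, 22, 31, 56, 90, 106, 120, 141, 166, 178, 216]

All cut coordinates (distinct, sorted): [2, 11, 22, 31, 45, 56, 65, 77, 90, 106, 120, 132, 141, 158, 166, 178, 185, 197, 216]

Fragment lengths:
  2→11: 9 bp
  11→22: 11 bp
  22→31: 9 bp
  31→45: 14 bp
  45→56: 11 bp
  56→65: 9 bp
  65→77: 12 bp
  77→90: 13 bp
  90→106: 16 bp
  106→120: 14 bp
  120→132: 12 bp
  132→141: 9 bp
  141→158: 17 bp
  158→166: 8 bp
  166→178: 12 bp
  178→185: 7 bp
  185→197: 12 bp
  197→216: 19 bp
  216→2 (wrap): 225-216+2 = 11 bp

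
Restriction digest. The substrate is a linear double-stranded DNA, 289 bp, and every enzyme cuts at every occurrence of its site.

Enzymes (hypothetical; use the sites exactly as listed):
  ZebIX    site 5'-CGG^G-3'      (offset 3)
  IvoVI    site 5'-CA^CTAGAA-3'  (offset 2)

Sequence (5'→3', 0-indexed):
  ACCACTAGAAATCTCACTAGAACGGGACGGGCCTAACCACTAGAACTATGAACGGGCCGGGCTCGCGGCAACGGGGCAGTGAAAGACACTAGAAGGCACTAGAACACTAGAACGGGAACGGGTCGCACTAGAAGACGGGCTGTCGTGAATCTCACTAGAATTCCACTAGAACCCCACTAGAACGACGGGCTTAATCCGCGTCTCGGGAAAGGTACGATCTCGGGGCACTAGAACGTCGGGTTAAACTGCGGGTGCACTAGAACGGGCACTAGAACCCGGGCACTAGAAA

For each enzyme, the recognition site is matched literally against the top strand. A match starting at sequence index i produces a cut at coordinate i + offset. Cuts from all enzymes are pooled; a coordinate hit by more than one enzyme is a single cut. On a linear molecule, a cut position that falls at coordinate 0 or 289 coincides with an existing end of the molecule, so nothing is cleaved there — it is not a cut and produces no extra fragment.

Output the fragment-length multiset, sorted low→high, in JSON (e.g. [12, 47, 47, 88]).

[3,3,4,4,5,5,5,6,6,7,8,9,9,9,9,10,11,11,11,11,12,12,12,12,14,14,16,16,17,18]

Per-enzyme occurrences:
  ZebIX CGGG/3: at [22, 27, 52, 57, 71, 112, 118, 135, 185, 203, 220, 236, 248, 262, 276] ⇒ [25, 30, 55, 60, 74, 115, 121, 138, 188, 206, 223, 239, 251, 265, 279]
  IvoVI CACTAGAA/2: at [2, 14, 37, 86, 96, 104, 125, 152, 163, 174, 225, 254, 266, 280] ⇒ [4, 16, 39, 88, 98, 106, 127, 154, 165, 176, 227, 256, 268, 282]

Pooled cuts: [4, 16, 25, 30, 39, 55, 60, 74, 88, 98, 106, 115, 121, 127, 138, 154, 165, 176, 188, 206, 223, 227, 239, 251, 256, 265, 268, 279, 282]

Fragments:
  [0,4): 4 bp
  [4,16): 12 bp
  [16,25): 9 bp
  [25,30): 5 bp
  [30,39): 9 bp
  [39,55): 16 bp
  [55,60): 5 bp
  [60,74): 14 bp
  [74,88): 14 bp
  [88,98): 10 bp
  [98,106): 8 bp
  [106,115): 9 bp
  [115,121): 6 bp
  [121,127): 6 bp
  [127,138): 11 bp
  [138,154): 16 bp
  [154,165): 11 bp
  [165,176): 11 bp
  [176,188): 12 bp
  [188,206): 18 bp
  [206,223): 17 bp
  [223,227): 4 bp
  [227,239): 12 bp
  [239,251): 12 bp
  [251,256): 5 bp
  [256,265): 9 bp
  [265,268): 3 bp
  [268,279): 11 bp
  [279,282): 3 bp
  [282,289): 7 bp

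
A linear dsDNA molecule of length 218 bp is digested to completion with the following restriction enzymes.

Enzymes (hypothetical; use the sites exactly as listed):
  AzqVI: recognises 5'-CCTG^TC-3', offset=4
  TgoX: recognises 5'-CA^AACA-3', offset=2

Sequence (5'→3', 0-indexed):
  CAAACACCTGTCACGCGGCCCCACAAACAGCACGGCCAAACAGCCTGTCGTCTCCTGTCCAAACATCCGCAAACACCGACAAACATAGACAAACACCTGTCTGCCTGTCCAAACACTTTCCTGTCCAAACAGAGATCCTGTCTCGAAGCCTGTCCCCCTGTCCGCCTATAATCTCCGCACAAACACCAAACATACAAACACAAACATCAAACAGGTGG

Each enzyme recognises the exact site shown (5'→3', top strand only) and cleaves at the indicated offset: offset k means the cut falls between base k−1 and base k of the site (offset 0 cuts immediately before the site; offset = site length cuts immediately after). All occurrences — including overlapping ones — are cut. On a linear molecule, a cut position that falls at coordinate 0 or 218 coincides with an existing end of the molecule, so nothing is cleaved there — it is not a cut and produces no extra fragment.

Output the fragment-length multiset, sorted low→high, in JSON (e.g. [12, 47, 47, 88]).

[2,4,4,4,6,7,7,8,8,8,8,8,9,9,10,10,10,10,12,12,13,13,15,21]

Site scan:
  AzqVI CCTGTC/4: at [6, 43, 53, 95, 103, 119, 136, 148, 156] ⇒ [10, 47, 57, 99, 107, 123, 140, 152, 160]
  TgoX CAAACA/2: at [0, 23, 36, 59, 69, 79, 89, 109, 125, 179, 186, 194, 200, 207] ⇒ [2, 25, 38, 61, 71, 81, 91, 111, 127, 181, 188, 196, 202, 209]

All cut coordinates (distinct, sorted): [2, 10, 25, 38, 47, 57, 61, 71, 81, 91, 99, 107, 111, 123, 127, 140, 152, 160, 181, 188, 196, 202, 209]

Fragments:
  [0,2): 2 bp
  [2,10): 8 bp
  [10,25): 15 bp
  [25,38): 13 bp
  [38,47): 9 bp
  [47,57): 10 bp
  [57,61): 4 bp
  [61,71): 10 bp
  [71,81): 10 bp
  [81,91): 10 bp
  [91,99): 8 bp
  [99,107): 8 bp
  [107,111): 4 bp
  [111,123): 12 bp
  [123,127): 4 bp
  [127,140): 13 bp
  [140,152): 12 bp
  [152,160): 8 bp
  [160,181): 21 bp
  [181,188): 7 bp
  [188,196): 8 bp
  [196,202): 6 bp
  [202,209): 7 bp
  [209,218): 9 bp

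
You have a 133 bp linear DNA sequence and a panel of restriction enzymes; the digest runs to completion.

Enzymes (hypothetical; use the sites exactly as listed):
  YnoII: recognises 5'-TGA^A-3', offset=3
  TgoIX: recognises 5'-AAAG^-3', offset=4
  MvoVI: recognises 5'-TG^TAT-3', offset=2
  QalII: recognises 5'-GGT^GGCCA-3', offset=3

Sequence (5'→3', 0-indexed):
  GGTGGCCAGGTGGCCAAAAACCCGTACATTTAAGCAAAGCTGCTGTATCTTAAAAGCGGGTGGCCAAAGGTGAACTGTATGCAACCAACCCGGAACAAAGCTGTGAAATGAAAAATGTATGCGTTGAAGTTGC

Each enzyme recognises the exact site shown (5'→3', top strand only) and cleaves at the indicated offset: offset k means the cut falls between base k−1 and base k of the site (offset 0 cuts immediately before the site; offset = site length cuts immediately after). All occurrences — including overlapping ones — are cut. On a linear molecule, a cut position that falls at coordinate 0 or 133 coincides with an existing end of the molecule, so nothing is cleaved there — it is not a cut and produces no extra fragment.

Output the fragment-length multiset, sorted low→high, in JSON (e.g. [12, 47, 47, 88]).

Site scan:
  YnoII (TGAA, off=3): starts [70, 103, 108, 124] → cuts [73, 106, 111, 127]
  TgoIX (AAAG, off=4): starts [35, 52, 65, 96] → cuts [39, 56, 69, 100]
  MvoVI (TGTAT, off=2): starts [43, 75, 115] → cuts [45, 77, 117]
  QalII (GGTGGCCA, off=3): starts [0, 8, 58] → cuts [3, 11, 61]

Pooled cuts: [3, 11, 39, 45, 56, 61, 69, 73, 77, 100, 106, 111, 117, 127]

Fragments:
  [0,3): 3 bp
  [3,11): 8 bp
  [11,39): 28 bp
  [39,45): 6 bp
  [45,56): 11 bp
  [56,61): 5 bp
  [61,69): 8 bp
  [69,73): 4 bp
  [73,77): 4 bp
  [77,100): 23 bp
  [100,106): 6 bp
  [106,111): 5 bp
  [111,117): 6 bp
  [117,127): 10 bp
  [127,133): 6 bp

[3,4,4,5,5,6,6,6,6,8,8,10,11,23,28]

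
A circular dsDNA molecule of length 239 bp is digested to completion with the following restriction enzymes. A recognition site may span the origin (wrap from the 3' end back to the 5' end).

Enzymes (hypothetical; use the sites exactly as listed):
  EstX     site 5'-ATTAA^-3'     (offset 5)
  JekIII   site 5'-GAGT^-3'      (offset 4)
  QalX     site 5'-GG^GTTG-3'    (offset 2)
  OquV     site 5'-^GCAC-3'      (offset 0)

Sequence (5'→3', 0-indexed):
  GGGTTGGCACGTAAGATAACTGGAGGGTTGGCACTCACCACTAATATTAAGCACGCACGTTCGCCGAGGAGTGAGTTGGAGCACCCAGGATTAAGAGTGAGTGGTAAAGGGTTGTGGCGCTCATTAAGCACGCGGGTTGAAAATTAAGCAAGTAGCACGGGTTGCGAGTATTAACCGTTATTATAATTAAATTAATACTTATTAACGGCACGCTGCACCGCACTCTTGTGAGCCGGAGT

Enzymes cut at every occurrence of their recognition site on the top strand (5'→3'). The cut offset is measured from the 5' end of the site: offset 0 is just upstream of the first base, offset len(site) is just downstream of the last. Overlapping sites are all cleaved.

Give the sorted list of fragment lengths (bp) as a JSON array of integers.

[2,2,4,4,4,4,4,4,4,5,5,5,6,7,7,8,8,9,10,12,14,16,17,18,20,20,20]

Per-enzyme occurrences:
  EstX ATTAA/5: at [45, 89, 122, 142, 169, 185, 190, 200] ⇒ [50, 94, 127, 147, 174, 190, 195, 205]
  JekIII GAGT/4: at [68, 72, 94, 98, 165, 235] ⇒ [0, 72, 76, 98, 102, 169]
  QalX GGGTTG/2: at [0, 24, 108, 133, 158] ⇒ [2, 26, 110, 135, 160]
  OquV GCAC/0: at [6, 30, 50, 54, 80, 127, 154, 207, 214, 219] ⇒ [6, 30, 50, 54, 80, 127, 154, 207, 214, 219]

All cut coordinates (distinct, sorted): [0, 2, 6, 26, 30, 50, 54, 72, 76, 80, 94, 98, 102, 110, 127, 135, 147, 154, 160, 169, 174, 190, 195, 205, 207, 214, 219]

Fragments:
  0→2: 2 bp
  2→6: 4 bp
  6→26: 20 bp
  26→30: 4 bp
  30→50: 20 bp
  50→54: 4 bp
  54→72: 18 bp
  72→76: 4 bp
  76→80: 4 bp
  80→94: 14 bp
  94→98: 4 bp
  98→102: 4 bp
  102→110: 8 bp
  110→127: 17 bp
  127→135: 8 bp
  135→147: 12 bp
  147→154: 7 bp
  154→160: 6 bp
  160→169: 9 bp
  169→174: 5 bp
  174→190: 16 bp
  190→195: 5 bp
  195→205: 10 bp
  205→207: 2 bp
  207→214: 7 bp
  214→219: 5 bp
  219→0 (wrap): 239-219+0 = 20 bp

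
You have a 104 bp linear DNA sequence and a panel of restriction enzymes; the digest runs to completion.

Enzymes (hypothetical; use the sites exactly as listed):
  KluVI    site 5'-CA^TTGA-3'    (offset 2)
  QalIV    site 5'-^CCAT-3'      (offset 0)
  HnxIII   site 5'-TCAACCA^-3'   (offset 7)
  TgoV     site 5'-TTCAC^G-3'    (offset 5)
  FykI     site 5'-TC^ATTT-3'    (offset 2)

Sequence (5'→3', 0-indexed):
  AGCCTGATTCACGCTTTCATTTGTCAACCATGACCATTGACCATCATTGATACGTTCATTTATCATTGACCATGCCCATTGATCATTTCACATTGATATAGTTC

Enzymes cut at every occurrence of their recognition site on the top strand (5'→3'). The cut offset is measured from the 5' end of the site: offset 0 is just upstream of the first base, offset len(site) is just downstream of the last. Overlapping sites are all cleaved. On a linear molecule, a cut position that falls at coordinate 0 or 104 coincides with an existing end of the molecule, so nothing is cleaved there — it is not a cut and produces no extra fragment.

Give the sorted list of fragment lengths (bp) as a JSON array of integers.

Site scan:
  KluVI (CATTGA, off=2): starts [34, 44, 63, 76, 90] → cuts [36, 46, 65, 78, 92]
  QalIV (CCAT, off=0): starts [27, 33, 40, 69, 75] → cuts [27, 33, 40, 69, 75]
  HnxIII (TCAACCA, off=7): starts [23] → cuts [30]
  TgoV (TTCACG, off=5): starts [7] → cuts [12]
  FykI (TCATTT, off=2): starts [16, 55, 82] → cuts [18, 57, 84]

Pooled cuts: [12, 18, 27, 30, 33, 36, 40, 46, 57, 65, 69, 75, 78, 84, 92]

Fragments:
  [0,12): 12 bp
  [12,18): 6 bp
  [18,27): 9 bp
  [27,30): 3 bp
  [30,33): 3 bp
  [33,36): 3 bp
  [36,40): 4 bp
  [40,46): 6 bp
  [46,57): 11 bp
  [57,65): 8 bp
  [65,69): 4 bp
  [69,75): 6 bp
  [75,78): 3 bp
  [78,84): 6 bp
  [84,92): 8 bp
  [92,104): 12 bp

[3,3,3,3,4,4,6,6,6,6,8,8,9,11,12,12]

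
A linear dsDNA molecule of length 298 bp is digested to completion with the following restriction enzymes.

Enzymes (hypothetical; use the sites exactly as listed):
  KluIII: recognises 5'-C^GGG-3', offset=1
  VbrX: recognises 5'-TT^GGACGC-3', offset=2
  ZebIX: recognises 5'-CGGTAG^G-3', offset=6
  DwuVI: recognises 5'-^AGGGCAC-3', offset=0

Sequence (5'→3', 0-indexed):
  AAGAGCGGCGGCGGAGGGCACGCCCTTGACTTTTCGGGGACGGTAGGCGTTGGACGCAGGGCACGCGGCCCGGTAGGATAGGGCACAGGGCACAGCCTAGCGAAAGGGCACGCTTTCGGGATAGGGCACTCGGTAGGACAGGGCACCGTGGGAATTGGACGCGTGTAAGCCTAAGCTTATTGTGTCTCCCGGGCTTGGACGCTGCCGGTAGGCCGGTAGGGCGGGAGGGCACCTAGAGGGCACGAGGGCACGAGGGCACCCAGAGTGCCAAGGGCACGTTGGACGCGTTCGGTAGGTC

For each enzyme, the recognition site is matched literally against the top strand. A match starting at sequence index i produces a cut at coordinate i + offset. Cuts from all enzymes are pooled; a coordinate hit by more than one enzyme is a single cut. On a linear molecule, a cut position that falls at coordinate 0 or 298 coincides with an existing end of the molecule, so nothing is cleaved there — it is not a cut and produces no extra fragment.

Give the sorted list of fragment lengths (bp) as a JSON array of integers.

[3,3,3,3,3,5,5,6,6,7,8,8,8,10,11,11,13,14,14,15,15,17,18,18,19,21,34]

Per-enzyme occurrences:
  KluIII (CGGG, off=1): starts [34, 116, 189, 221] → cuts [35, 117, 190, 222]
  VbrX (TTGGACGC, off=2): starts [49, 154, 194, 278] → cuts [51, 156, 196, 280]
  ZebIX (CGGTAGG, off=6): starts [40, 70, 130, 205, 213, 289] → cuts [46, 76, 136, 211, 219, 295]
  DwuVI (AGGGCAC, off=0): starts [14, 57, 79, 86, 104, 122, 139, 225, 236, 244, 252, 270] → cuts [14, 57, 79, 86, 104, 122, 139, 225, 236, 244, 252, 270]

Pooled cuts: [14, 35, 46, 51, 57, 76, 79, 86, 104, 117, 122, 136, 139, 156, 190, 196, 211, 219, 222, 225, 236, 244, 252, 270, 280, 295]

Fragment lengths:
  [0,14): 14 bp
  [14,35): 21 bp
  [35,46): 11 bp
  [46,51): 5 bp
  [51,57): 6 bp
  [57,76): 19 bp
  [76,79): 3 bp
  [79,86): 7 bp
  [86,104): 18 bp
  [104,117): 13 bp
  [117,122): 5 bp
  [122,136): 14 bp
  [136,139): 3 bp
  [139,156): 17 bp
  [156,190): 34 bp
  [190,196): 6 bp
  [196,211): 15 bp
  [211,219): 8 bp
  [219,222): 3 bp
  [222,225): 3 bp
  [225,236): 11 bp
  [236,244): 8 bp
  [244,252): 8 bp
  [252,270): 18 bp
  [270,280): 10 bp
  [280,295): 15 bp
  [295,298): 3 bp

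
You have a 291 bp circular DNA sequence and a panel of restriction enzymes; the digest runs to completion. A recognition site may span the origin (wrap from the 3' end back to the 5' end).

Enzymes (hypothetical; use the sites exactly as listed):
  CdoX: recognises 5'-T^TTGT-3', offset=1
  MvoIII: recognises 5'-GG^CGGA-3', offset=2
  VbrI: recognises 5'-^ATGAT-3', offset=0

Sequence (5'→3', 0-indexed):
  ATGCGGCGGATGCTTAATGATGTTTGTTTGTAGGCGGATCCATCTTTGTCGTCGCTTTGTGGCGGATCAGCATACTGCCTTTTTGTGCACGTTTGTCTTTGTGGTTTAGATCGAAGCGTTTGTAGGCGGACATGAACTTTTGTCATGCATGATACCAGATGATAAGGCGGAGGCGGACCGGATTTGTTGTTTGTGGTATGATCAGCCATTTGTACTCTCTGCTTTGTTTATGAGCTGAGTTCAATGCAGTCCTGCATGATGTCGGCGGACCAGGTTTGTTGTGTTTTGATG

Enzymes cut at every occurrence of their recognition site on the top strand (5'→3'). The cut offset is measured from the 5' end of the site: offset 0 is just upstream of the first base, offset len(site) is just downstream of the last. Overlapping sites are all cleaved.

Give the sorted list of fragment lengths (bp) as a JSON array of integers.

Site scan:
  CdoX (TTTGT, off=1): starts [22, 26, 44, 55, 81, 91, 97, 118, 138, 182, 189, 208, 222, 274] → cuts [23, 27, 45, 56, 82, 92, 98, 119, 139, 183, 190, 209, 223, 275]
  MvoIII (GGCGGA, off=2): starts [4, 32, 60, 124, 165, 171, 263] → cuts [6, 34, 62, 126, 167, 173, 265]
  VbrI (ATGAT, off=0): starts [16, 148, 158, 197, 255, 288] → cuts [16, 148, 158, 197, 255, 288]

All cut coordinates (distinct, sorted): [6, 16, 23, 27, 34, 45, 56, 62, 82, 92, 98, 119, 126, 139, 148, 158, 167, 173, 183, 190, 197, 209, 223, 255, 265, 275, 288]

Fragment lengths:
  6→16: 10 bp
  16→23: 7 bp
  23→27: 4 bp
  27→34: 7 bp
  34→45: 11 bp
  45→56: 11 bp
  56→62: 6 bp
  62→82: 20 bp
  82→92: 10 bp
  92→98: 6 bp
  98→119: 21 bp
  119→126: 7 bp
  126→139: 13 bp
  139→148: 9 bp
  148→158: 10 bp
  158→167: 9 bp
  167→173: 6 bp
  173→183: 10 bp
  183→190: 7 bp
  190→197: 7 bp
  197→209: 12 bp
  209→223: 14 bp
  223→255: 32 bp
  255→265: 10 bp
  265→275: 10 bp
  275→288: 13 bp
  288→6 (wrap): 291-288+6 = 9 bp

[4,6,6,6,7,7,7,7,7,9,9,9,10,10,10,10,10,10,11,11,12,13,13,14,20,21,32]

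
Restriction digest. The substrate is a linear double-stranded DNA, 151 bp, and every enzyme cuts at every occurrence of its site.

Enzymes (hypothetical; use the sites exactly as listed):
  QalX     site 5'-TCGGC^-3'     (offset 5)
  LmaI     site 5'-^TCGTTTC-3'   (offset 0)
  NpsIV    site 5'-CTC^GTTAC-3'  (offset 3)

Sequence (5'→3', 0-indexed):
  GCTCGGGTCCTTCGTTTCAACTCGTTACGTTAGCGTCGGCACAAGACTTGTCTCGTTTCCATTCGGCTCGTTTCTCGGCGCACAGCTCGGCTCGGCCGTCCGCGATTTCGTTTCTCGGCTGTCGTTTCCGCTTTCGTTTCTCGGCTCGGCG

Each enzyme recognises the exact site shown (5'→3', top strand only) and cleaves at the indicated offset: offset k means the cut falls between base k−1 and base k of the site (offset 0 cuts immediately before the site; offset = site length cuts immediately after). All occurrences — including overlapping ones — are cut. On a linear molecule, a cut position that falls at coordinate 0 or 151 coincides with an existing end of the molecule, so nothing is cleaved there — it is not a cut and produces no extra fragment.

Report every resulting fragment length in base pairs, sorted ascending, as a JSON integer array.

Per-enzyme occurrences:
  QalX TCGGC/5: at [35, 62, 74, 86, 91, 114, 140, 145] ⇒ [40, 67, 79, 91, 96, 119, 145, 150]
  LmaI TCGTTTC/0: at [11, 52, 67, 107, 121, 133] ⇒ [11, 52, 67, 107, 121, 133]
  NpsIV CTCGTTAC/3: at [20] ⇒ [23]

Pooled cuts: [11, 23, 40, 52, 67, 79, 91, 96, 107, 119, 121, 133, 145, 150]

Fragments:
  [0,11): 11 bp
  [11,23): 12 bp
  [23,40): 17 bp
  [40,52): 12 bp
  [52,67): 15 bp
  [67,79): 12 bp
  [79,91): 12 bp
  [91,96): 5 bp
  [96,107): 11 bp
  [107,119): 12 bp
  [119,121): 2 bp
  [121,133): 12 bp
  [133,145): 12 bp
  [145,150): 5 bp
  [150,151): 1 bp

[1,2,5,5,11,11,12,12,12,12,12,12,12,15,17]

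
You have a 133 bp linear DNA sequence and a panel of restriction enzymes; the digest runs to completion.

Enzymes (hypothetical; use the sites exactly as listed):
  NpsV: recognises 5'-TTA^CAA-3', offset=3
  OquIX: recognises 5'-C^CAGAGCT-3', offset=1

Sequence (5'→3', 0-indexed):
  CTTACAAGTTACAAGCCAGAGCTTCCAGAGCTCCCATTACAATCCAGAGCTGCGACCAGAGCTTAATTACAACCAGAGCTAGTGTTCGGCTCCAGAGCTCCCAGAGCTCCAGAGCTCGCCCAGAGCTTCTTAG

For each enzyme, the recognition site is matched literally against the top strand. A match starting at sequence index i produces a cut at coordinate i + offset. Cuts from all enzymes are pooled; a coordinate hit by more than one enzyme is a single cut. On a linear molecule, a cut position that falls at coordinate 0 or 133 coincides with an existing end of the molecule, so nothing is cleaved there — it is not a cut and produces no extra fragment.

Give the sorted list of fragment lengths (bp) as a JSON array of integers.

Per-enzyme occurrences:
  NpsV (TTACAA, off=3): starts [1, 8, 36, 66] → cuts [4, 11, 39, 69]
  OquIX (CCAGAGCT, off=1): starts [15, 24, 43, 55, 72, 91, 100, 108, 119] → cuts [16, 25, 44, 56, 73, 92, 101, 109, 120]

All cut coordinates (distinct, sorted): [4, 11, 16, 25, 39, 44, 56, 69, 73, 92, 101, 109, 120]

Fragments:
  [0,4): 4 bp
  [4,11): 7 bp
  [11,16): 5 bp
  [16,25): 9 bp
  [25,39): 14 bp
  [39,44): 5 bp
  [44,56): 12 bp
  [56,69): 13 bp
  [69,73): 4 bp
  [73,92): 19 bp
  [92,101): 9 bp
  [101,109): 8 bp
  [109,120): 11 bp
  [120,133): 13 bp

[4,4,5,5,7,8,9,9,11,12,13,13,14,19]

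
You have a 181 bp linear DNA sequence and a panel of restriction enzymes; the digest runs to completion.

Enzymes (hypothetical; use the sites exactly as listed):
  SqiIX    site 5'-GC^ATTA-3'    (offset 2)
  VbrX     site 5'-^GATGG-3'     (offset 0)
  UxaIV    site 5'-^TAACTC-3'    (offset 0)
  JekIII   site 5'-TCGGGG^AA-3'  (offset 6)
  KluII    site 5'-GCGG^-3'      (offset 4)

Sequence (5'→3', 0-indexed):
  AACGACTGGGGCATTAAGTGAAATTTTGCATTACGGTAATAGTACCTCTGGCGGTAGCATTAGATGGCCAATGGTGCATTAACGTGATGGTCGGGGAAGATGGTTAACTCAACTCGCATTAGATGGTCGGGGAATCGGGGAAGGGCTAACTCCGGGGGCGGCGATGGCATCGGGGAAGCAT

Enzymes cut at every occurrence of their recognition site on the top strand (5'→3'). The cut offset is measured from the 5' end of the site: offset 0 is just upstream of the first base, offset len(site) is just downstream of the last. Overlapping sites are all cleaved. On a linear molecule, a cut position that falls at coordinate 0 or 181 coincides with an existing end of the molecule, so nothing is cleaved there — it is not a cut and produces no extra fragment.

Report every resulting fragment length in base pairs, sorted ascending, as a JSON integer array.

[1,2,4,4,4,6,6,6,8,8,11,11,12,13,13,15,15,17,25]

Scan for sites:
  SqiIX GCATTA/2: at [10, 27, 56, 75, 115] ⇒ [12, 29, 58, 77, 117]
  VbrX GATGG/0: at [62, 85, 98, 121, 162] ⇒ [62, 85, 98, 121, 162]
  UxaIV TAACTC/0: at [104, 146] ⇒ [104, 146]
  JekIII TCGGGGAA/6: at [90, 126, 134, 169] ⇒ [96, 132, 140, 175]
  KluII GCGG/4: at [50, 157] ⇒ [54, 161]

All cut coordinates (distinct, sorted): [12, 29, 54, 58, 62, 77, 85, 96, 98, 104, 117, 121, 132, 140, 146, 161, 162, 175]

Fragments:
  [0,12): 12 bp
  [12,29): 17 bp
  [29,54): 25 bp
  [54,58): 4 bp
  [58,62): 4 bp
  [62,77): 15 bp
  [77,85): 8 bp
  [85,96): 11 bp
  [96,98): 2 bp
  [98,104): 6 bp
  [104,117): 13 bp
  [117,121): 4 bp
  [121,132): 11 bp
  [132,140): 8 bp
  [140,146): 6 bp
  [146,161): 15 bp
  [161,162): 1 bp
  [162,175): 13 bp
  [175,181): 6 bp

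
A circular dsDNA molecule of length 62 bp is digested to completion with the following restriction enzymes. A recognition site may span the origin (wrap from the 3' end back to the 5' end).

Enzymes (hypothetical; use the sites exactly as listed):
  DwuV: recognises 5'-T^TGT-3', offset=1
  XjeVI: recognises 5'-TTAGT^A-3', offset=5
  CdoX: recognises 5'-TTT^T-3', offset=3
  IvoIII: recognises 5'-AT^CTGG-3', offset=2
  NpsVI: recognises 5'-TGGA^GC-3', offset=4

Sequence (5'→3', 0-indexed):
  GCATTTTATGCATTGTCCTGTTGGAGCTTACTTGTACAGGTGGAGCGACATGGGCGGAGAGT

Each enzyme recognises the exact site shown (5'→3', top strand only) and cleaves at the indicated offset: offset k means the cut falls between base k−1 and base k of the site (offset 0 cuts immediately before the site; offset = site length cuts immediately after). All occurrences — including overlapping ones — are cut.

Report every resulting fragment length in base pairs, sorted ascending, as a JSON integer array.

Site scan:
  DwuV (TTGT, off=1): starts [12, 31] → cuts [13, 32]
  XjeVI (TTAGTA, off=5): no sites
  CdoX (TTTT, off=3): starts [3] → cuts [6]
  IvoIII (ATCTGG, off=2): no sites
  NpsVI (TGGAGC, off=4): starts [21, 40] → cuts [25, 44]

All cut coordinates (distinct, sorted): [6, 13, 25, 32, 44]

Fragments:
  6→13: 7 bp
  13→25: 12 bp
  25→32: 7 bp
  32→44: 12 bp
  44→6 (wrap): 62-44+6 = 24 bp

[7,7,12,12,24]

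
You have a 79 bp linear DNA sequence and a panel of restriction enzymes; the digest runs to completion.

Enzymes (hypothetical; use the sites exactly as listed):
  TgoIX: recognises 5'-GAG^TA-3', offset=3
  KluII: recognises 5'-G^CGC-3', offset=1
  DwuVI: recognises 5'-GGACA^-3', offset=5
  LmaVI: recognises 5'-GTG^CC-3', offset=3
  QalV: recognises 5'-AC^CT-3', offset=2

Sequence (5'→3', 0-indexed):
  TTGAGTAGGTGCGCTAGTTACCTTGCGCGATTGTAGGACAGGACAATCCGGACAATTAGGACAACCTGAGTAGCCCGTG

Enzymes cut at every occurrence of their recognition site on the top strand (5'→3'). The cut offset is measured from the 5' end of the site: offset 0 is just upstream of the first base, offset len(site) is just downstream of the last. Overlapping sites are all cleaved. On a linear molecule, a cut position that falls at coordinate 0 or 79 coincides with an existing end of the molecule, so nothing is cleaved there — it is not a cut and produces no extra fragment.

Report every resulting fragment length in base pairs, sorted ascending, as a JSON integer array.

Site scan:
  TgoIX (GAGTA, off=3): starts [2, 67] → cuts [5, 70]
  KluII (GCGC, off=1): starts [10, 24] → cuts [11, 25]
  DwuVI (GGACA, off=5): starts [35, 40, 49, 58] → cuts [40, 45, 54, 63]
  LmaVI (GTGCC, off=3): no sites
  QalV (ACCT, off=2): starts [19, 63] → cuts [21, 65]

All cut coordinates (distinct, sorted): [5, 11, 21, 25, 40, 45, 54, 63, 65, 70]

Fragments:
  [0,5): 5 bp
  [5,11): 6 bp
  [11,21): 10 bp
  [21,25): 4 bp
  [25,40): 15 bp
  [40,45): 5 bp
  [45,54): 9 bp
  [54,63): 9 bp
  [63,65): 2 bp
  [65,70): 5 bp
  [70,79): 9 bp

[2,4,5,5,5,6,9,9,9,10,15]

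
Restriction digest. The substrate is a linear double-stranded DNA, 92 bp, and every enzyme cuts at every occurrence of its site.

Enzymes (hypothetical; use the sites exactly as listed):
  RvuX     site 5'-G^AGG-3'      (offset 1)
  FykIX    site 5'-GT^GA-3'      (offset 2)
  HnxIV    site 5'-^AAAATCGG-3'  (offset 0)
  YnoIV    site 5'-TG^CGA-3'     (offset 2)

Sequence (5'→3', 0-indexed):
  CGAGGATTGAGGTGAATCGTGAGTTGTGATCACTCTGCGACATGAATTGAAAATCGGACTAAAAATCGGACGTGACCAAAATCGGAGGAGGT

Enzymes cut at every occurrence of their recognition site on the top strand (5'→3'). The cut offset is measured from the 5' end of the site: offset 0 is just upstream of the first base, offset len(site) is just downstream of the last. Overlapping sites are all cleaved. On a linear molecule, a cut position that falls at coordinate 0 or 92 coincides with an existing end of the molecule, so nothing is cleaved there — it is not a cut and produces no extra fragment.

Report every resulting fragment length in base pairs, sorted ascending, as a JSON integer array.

Per-enzyme occurrences:
  RvuX GAGG/1: at [1, 8, 84, 87] ⇒ [2, 9, 85, 88]
  FykIX GTGA/2: at [11, 18, 25, 71] ⇒ [13, 20, 27, 73]
  HnxIV AAAATCGG/0: at [49, 61, 77] ⇒ [49, 61, 77]
  YnoIV TGCGA/2: at [35] ⇒ [37]

Pooled cuts: [2, 9, 13, 20, 27, 37, 49, 61, 73, 77, 85, 88]

Fragment lengths:
  [0,2): 2 bp
  [2,9): 7 bp
  [9,13): 4 bp
  [13,20): 7 bp
  [20,27): 7 bp
  [27,37): 10 bp
  [37,49): 12 bp
  [49,61): 12 bp
  [61,73): 12 bp
  [73,77): 4 bp
  [77,85): 8 bp
  [85,88): 3 bp
  [88,92): 4 bp

[2,3,4,4,4,7,7,7,8,10,12,12,12]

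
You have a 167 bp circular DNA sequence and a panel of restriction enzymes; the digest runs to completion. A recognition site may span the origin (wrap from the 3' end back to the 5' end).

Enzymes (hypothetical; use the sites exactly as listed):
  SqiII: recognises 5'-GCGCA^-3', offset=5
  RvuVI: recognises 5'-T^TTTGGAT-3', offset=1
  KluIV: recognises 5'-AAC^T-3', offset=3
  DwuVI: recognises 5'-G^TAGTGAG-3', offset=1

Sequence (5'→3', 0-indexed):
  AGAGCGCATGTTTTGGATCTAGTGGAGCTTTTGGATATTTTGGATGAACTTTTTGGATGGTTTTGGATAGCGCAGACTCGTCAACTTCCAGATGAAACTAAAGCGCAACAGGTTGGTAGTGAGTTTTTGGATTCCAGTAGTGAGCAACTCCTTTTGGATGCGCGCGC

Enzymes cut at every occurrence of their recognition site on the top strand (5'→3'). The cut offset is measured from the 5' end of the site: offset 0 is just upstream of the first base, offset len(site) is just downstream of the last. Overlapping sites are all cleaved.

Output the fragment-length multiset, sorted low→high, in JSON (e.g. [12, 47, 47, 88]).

[2,3,4,7,9,9,9,9,10,11,11,11,12,13,13,16,18]

Site scan:
  SqiII GCGCA/5: at [3, 69, 102, 163] ⇒ [1, 8, 74, 107]
  RvuVI TTTTGGAT/1: at [10, 28, 37, 50, 60, 124, 151] ⇒ [11, 29, 38, 51, 61, 125, 152]
  KluIV AACT/3: at [46, 82, 95, 145] ⇒ [49, 85, 98, 148]
  DwuVI GTAGTGAG/1: at [115, 136] ⇒ [116, 137]

Pooled cuts: [1, 8, 11, 29, 38, 49, 51, 61, 74, 85, 98, 107, 116, 125, 137, 148, 152]

Fragment lengths:
  1→8: 7 bp
  8→11: 3 bp
  11→29: 18 bp
  29→38: 9 bp
  38→49: 11 bp
  49→51: 2 bp
  51→61: 10 bp
  61→74: 13 bp
  74→85: 11 bp
  85→98: 13 bp
  98→107: 9 bp
  107→116: 9 bp
  116→125: 9 bp
  125→137: 12 bp
  137→148: 11 bp
  148→152: 4 bp
  152→1 (wrap): 167-152+1 = 16 bp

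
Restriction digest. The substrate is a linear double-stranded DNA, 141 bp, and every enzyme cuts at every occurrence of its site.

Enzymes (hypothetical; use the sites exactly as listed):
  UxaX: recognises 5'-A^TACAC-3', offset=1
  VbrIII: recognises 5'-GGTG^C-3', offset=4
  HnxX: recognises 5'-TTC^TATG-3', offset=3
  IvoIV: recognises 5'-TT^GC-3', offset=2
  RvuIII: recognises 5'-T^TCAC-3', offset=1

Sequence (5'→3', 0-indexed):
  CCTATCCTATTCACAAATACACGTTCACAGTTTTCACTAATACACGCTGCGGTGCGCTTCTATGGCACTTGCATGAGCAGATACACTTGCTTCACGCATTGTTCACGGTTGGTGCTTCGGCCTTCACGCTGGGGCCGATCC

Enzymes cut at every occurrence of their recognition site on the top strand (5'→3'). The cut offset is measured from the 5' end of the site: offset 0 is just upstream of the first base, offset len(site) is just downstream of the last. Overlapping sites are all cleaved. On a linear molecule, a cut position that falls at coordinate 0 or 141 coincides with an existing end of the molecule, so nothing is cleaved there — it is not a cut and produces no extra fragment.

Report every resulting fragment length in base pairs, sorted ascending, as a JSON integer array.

[3,6,7,7,7,7,9,9,10,10,11,11,12,14,18]

Per-enzyme occurrences:
  UxaX ATACAC/1: at [16, 39, 80] ⇒ [17, 40, 81]
  VbrIII GGTGC/4: at [50, 110] ⇒ [54, 114]
  HnxX TTCTATG/3: at [57] ⇒ [60]
  IvoIV TTGC/2: at [68, 86] ⇒ [70, 88]
  RvuIII TTCAC/1: at [9, 23, 32, 90, 101, 122] ⇒ [10, 24, 33, 91, 102, 123]

All cut coordinates (distinct, sorted): [10, 17, 24, 33, 40, 54, 60, 70, 81, 88, 91, 102, 114, 123]

Fragment lengths:
  [0,10): 10 bp
  [10,17): 7 bp
  [17,24): 7 bp
  [24,33): 9 bp
  [33,40): 7 bp
  [40,54): 14 bp
  [54,60): 6 bp
  [60,70): 10 bp
  [70,81): 11 bp
  [81,88): 7 bp
  [88,91): 3 bp
  [91,102): 11 bp
  [102,114): 12 bp
  [114,123): 9 bp
  [123,141): 18 bp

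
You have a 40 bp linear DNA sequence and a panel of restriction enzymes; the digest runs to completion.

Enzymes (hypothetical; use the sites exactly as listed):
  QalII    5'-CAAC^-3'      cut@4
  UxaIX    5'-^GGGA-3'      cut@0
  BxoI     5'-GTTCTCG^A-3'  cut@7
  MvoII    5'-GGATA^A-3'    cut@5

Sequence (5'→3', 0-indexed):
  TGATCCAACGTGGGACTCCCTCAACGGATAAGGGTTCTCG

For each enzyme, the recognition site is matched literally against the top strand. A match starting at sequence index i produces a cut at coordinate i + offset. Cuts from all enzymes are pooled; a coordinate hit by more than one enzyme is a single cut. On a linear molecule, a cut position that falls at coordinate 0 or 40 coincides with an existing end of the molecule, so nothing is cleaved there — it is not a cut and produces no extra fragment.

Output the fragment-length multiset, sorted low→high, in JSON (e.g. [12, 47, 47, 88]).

Scan for sites:
  QalII (CAAC, off=4): starts [5, 21] → cuts [9, 25]
  UxaIX (GGGA, off=0): starts [11] → cuts [11]
  BxoI (GTTCTCGA, off=7): no sites
  MvoII (GGATAA, off=5): starts [25] → cuts [30]

Pooled cuts: [9, 11, 25, 30]

Fragments:
  [0,9): 9 bp
  [9,11): 2 bp
  [11,25): 14 bp
  [25,30): 5 bp
  [30,40): 10 bp

[2,5,9,10,14]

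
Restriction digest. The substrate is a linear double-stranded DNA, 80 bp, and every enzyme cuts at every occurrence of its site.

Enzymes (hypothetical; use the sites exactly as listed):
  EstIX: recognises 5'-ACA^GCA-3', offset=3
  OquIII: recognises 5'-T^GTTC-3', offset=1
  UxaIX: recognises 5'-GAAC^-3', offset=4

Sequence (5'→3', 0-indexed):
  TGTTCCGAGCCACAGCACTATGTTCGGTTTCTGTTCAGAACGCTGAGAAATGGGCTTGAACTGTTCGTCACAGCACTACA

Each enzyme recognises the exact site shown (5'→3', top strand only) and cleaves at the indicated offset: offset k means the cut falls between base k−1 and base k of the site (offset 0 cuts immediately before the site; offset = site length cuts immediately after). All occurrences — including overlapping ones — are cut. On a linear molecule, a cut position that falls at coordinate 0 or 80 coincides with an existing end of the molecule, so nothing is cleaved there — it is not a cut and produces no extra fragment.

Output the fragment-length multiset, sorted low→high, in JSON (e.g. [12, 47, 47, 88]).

[1,1,7,8,9,10,11,13,20]

Per-enzyme occurrences:
  EstIX (ACAGCA, off=3): starts [11, 69] → cuts [14, 72]
  OquIII (TGTTC, off=1): starts [0, 20, 31, 61] → cuts [1, 21, 32, 62]
  UxaIX (GAAC, off=4): starts [37, 57] → cuts [41, 61]

Pooled cuts: [1, 14, 21, 32, 41, 61, 62, 72]

Fragments:
  [0,1): 1 bp
  [1,14): 13 bp
  [14,21): 7 bp
  [21,32): 11 bp
  [32,41): 9 bp
  [41,61): 20 bp
  [61,62): 1 bp
  [62,72): 10 bp
  [72,80): 8 bp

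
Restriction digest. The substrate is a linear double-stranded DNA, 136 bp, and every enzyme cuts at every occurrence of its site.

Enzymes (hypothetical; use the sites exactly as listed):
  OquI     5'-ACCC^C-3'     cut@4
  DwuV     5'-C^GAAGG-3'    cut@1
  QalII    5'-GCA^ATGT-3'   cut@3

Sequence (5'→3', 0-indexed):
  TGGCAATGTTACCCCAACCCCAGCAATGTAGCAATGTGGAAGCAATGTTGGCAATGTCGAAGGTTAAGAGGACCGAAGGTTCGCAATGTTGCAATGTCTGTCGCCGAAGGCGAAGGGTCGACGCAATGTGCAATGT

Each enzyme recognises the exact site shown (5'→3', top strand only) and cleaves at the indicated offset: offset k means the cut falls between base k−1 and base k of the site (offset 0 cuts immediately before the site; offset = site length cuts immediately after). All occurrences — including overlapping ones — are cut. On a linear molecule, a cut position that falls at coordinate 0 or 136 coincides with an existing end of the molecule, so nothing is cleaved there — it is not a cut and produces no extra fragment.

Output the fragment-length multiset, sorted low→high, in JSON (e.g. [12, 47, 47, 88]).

Scan for sites:
  OquI ACCCC/4: at [10, 16] ⇒ [14, 20]
  DwuV CGAAGG/1: at [57, 73, 104, 110] ⇒ [58, 74, 105, 111]
  QalII GCAATGT/3: at [2, 22, 30, 41, 50, 82, 90, 122, 129] ⇒ [5, 25, 33, 44, 53, 85, 93, 125, 132]

Pooled cuts: [5, 14, 20, 25, 33, 44, 53, 58, 74, 85, 93, 105, 111, 125, 132]

Fragment lengths:
  [0,5): 5 bp
  [5,14): 9 bp
  [14,20): 6 bp
  [20,25): 5 bp
  [25,33): 8 bp
  [33,44): 11 bp
  [44,53): 9 bp
  [53,58): 5 bp
  [58,74): 16 bp
  [74,85): 11 bp
  [85,93): 8 bp
  [93,105): 12 bp
  [105,111): 6 bp
  [111,125): 14 bp
  [125,132): 7 bp
  [132,136): 4 bp

[4,5,5,5,6,6,7,8,8,9,9,11,11,12,14,16]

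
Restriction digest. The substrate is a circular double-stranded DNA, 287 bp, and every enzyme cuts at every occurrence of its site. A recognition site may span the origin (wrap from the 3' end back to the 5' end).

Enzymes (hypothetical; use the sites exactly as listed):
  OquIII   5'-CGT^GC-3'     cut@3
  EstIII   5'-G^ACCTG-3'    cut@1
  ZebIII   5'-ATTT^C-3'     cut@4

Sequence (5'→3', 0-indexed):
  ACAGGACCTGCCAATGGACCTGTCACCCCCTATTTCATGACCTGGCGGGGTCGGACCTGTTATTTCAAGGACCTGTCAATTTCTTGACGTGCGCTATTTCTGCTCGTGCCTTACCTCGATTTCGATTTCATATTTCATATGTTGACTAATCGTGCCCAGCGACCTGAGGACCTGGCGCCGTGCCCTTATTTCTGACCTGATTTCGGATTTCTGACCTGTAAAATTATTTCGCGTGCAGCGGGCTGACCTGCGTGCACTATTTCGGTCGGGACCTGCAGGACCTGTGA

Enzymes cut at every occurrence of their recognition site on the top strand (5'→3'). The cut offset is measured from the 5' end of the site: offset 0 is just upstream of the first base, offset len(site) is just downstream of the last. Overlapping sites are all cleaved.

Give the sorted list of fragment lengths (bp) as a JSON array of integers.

Per-enzyme occurrences:
  OquIII (CGTGC, off=3): starts [87, 104, 150, 178, 231, 250] → cuts [90, 107, 153, 181, 234, 253]
  EstIII (GACCTG, off=1): starts [4, 16, 38, 53, 69, 160, 168, 193, 212, 244, 269, 278] → cuts [5, 17, 39, 54, 70, 161, 169, 194, 213, 245, 270, 279]
  ZebIII (ATTTC, off=4): starts [31, 61, 78, 95, 118, 124, 131, 187, 199, 206, 225, 258] → cuts [35, 65, 82, 99, 122, 128, 135, 191, 203, 210, 229, 262]

All cut coordinates (distinct, sorted): [5, 17, 35, 39, 54, 65, 70, 82, 90, 99, 107, 122, 128, 135, 153, 161, 169, 181, 191, 194, 203, 210, 213, 229, 234, 245, 253, 262, 270, 279]

Fragments:
  5→17: 12 bp
  17→35: 18 bp
  35→39: 4 bp
  39→54: 15 bp
  54→65: 11 bp
  65→70: 5 bp
  70→82: 12 bp
  82→90: 8 bp
  90→99: 9 bp
  99→107: 8 bp
  107→122: 15 bp
  122→128: 6 bp
  128→135: 7 bp
  135→153: 18 bp
  153→161: 8 bp
  161→169: 8 bp
  169→181: 12 bp
  181→191: 10 bp
  191→194: 3 bp
  194→203: 9 bp
  203→210: 7 bp
  210→213: 3 bp
  213→229: 16 bp
  229→234: 5 bp
  234→245: 11 bp
  245→253: 8 bp
  253→262: 9 bp
  262→270: 8 bp
  270→279: 9 bp
  279→5 (wrap): 287-279+5 = 13 bp

[3,3,4,5,5,6,7,7,8,8,8,8,8,8,9,9,9,9,10,11,11,12,12,12,13,15,15,16,18,18]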